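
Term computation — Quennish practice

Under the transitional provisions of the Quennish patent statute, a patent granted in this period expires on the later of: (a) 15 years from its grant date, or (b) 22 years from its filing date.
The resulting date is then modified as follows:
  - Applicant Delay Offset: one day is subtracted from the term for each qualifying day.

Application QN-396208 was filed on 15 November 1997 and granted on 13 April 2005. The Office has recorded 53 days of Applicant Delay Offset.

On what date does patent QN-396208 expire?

2020-02-20

(a) grant + 15 years → 13 April 2020.
(b) filing + 22 years → 15 November 2019.
Later of the two: 13 April 2020.
Applicant Delay Offset: −53 days → 20 February 2020.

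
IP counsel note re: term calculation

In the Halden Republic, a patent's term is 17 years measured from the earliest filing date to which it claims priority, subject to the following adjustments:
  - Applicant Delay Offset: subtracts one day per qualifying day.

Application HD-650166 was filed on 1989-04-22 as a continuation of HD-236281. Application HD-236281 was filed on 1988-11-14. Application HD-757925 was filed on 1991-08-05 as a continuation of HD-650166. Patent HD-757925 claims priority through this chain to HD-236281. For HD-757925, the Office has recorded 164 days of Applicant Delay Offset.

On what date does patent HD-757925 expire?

June 3, 2005

Earliest priority filing: 14 November 1988.
Base term: 14 November 1988 + 17 years → 14 November 2005.
Applicant Delay Offset: −164 days → 3 June 2005.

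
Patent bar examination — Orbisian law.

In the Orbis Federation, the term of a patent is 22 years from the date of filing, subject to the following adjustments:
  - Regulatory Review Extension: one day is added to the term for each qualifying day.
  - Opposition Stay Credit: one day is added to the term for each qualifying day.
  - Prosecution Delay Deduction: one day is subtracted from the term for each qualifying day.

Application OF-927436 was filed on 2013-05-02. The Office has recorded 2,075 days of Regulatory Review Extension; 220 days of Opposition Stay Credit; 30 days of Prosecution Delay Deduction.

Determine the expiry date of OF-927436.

Base term: filing date + 22 years → 2 May 2035.
Regulatory Review Extension: +2075 days → 5 January 2041.
Opposition Stay Credit: +220 days → 13 August 2041.
Prosecution Delay Deduction: −30 days → 14 July 2041.

July 14, 2041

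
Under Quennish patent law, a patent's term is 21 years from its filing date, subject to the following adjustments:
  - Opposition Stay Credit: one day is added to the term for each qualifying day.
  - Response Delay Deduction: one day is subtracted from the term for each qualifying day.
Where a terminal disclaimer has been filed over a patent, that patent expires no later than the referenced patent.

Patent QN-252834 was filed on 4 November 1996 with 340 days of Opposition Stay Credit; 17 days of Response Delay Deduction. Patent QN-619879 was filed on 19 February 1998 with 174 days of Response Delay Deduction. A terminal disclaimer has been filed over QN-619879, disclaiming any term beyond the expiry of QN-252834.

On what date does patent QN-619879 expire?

August 29, 2018

Natural term of QN-619879:
  Base: filing + 21 years → 19 February 2019.
  Response Delay Deduction: −174 days → 29 August 2018.
Expiry of referenced patent QN-252834:
  Base: filing + 21 years → 4 November 2017.
  Opposition Stay Credit: +340 days → 10 October 2018.
  Response Delay Deduction: −17 days → 23 September 2018.
Terminal disclaimer: QN-619879 expires on the earlier of 29 August 2018 and 23 September 2018.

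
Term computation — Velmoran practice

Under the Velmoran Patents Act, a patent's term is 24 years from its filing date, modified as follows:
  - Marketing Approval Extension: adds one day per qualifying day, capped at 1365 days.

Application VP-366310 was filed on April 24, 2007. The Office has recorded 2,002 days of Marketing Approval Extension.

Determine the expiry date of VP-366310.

Base term: filing date + 24 years → 24 April 2031.
Marketing Approval Extension: 2002 days claimed exceeds the 1365-day cap, so +1365 days → 18 January 2035.

2035-01-18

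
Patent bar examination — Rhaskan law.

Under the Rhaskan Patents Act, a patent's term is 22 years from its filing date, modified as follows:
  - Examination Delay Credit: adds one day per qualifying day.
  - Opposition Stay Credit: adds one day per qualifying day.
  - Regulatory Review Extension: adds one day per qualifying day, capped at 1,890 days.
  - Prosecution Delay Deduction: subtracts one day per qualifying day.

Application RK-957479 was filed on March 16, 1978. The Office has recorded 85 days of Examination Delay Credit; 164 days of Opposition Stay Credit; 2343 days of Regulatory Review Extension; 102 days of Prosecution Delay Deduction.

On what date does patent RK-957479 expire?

Base term: filing date + 22 years → 16 March 2000.
Examination Delay Credit: +85 days → 9 June 2000.
Opposition Stay Credit: +164 days → 20 November 2000.
Regulatory Review Extension: 2343 days claimed exceeds the 1890-day cap, so +1890 days → 23 January 2006.
Prosecution Delay Deduction: −102 days → 13 October 2005.

October 13, 2005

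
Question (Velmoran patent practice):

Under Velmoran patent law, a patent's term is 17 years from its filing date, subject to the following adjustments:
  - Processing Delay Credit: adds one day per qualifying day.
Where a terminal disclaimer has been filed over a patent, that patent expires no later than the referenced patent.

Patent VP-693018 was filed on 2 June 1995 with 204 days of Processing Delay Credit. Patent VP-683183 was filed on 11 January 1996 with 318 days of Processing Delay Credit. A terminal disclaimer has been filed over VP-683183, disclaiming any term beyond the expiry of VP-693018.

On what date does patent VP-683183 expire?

Natural term of VP-683183:
  Base: filing + 17 years → 11 January 2013.
  Processing Delay Credit: +318 days → 25 November 2013.
Expiry of referenced patent VP-693018:
  Base: filing + 17 years → 2 June 2012.
  Processing Delay Credit: +204 days → 23 December 2012.
Terminal disclaimer: VP-683183 expires on the earlier of 25 November 2013 and 23 December 2012.

2012-12-23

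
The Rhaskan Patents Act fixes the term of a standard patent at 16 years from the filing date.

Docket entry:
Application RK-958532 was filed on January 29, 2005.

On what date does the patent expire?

2021-01-29

Filing date + 16 years → 29 January 2021.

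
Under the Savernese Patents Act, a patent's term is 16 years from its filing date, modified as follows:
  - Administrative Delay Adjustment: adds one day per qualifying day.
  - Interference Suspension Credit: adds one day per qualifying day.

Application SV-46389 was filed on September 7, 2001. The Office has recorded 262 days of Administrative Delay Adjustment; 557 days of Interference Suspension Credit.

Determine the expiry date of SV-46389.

Base term: filing date + 16 years → 7 September 2017.
Administrative Delay Adjustment: +262 days → 27 May 2018.
Interference Suspension Credit: +557 days → 5 December 2019.

December 5, 2019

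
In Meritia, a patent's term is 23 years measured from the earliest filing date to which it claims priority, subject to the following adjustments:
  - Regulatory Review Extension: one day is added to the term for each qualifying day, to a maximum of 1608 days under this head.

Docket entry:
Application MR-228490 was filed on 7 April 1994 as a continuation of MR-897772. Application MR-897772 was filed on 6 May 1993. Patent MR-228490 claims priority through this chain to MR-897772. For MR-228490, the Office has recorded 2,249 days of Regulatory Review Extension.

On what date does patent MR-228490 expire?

2020-09-30

Earliest priority filing: 6 May 1993.
Base term: 6 May 1993 + 23 years → 6 May 2016.
Regulatory Review Extension: 2249 days claimed exceeds the 1608-day cap, so +1608 days → 30 September 2020.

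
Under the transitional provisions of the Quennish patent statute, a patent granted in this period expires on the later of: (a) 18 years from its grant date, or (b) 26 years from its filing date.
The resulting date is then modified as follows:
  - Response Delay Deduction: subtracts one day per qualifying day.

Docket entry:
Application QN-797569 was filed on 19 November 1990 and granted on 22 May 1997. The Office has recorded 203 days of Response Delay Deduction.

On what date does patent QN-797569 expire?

(a) grant + 18 years → 22 May 2015.
(b) filing + 26 years → 19 November 2016.
Later of the two: 19 November 2016.
Response Delay Deduction: −203 days → 30 April 2016.

April 30, 2016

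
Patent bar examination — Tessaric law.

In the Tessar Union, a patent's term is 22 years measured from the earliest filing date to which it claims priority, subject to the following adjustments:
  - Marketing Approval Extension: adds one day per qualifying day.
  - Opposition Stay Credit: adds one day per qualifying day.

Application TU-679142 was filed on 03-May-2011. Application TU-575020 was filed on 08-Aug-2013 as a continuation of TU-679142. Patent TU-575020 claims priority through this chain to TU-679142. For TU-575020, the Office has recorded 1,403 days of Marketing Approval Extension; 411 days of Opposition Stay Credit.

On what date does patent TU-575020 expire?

Earliest priority filing: 3 May 2011.
Base term: 3 May 2011 + 22 years → 3 May 2033.
Marketing Approval Extension: +1403 days → 6 March 2037.
Opposition Stay Credit: +411 days → 21 April 2038.

April 21, 2038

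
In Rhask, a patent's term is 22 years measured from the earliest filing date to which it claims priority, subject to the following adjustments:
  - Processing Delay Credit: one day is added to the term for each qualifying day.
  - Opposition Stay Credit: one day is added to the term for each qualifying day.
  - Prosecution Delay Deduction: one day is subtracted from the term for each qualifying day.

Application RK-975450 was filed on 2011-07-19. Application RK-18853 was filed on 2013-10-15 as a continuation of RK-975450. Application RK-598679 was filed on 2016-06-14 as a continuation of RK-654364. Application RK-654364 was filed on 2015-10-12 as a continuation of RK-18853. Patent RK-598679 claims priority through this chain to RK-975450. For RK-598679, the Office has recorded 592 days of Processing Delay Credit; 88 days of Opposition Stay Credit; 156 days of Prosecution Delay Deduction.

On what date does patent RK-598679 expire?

Earliest priority filing: 19 July 2011.
Base term: 19 July 2011 + 22 years → 19 July 2033.
Processing Delay Credit: +592 days → 3 March 2035.
Opposition Stay Credit: +88 days → 30 May 2035.
Prosecution Delay Deduction: −156 days → 25 December 2034.

2034-12-25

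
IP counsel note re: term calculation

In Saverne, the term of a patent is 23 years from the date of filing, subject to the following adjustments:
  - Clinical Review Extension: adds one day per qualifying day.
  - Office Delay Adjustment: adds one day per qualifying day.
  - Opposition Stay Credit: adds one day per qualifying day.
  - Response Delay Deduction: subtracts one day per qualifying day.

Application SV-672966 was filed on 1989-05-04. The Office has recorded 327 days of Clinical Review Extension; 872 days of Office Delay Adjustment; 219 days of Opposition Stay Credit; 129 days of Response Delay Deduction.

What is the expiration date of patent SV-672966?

2015-11-14

Base term: filing date + 23 years → 4 May 2012.
Clinical Review Extension: +327 days → 27 March 2013.
Office Delay Adjustment: +872 days → 16 August 2015.
Opposition Stay Credit: +219 days → 22 March 2016.
Response Delay Deduction: −129 days → 14 November 2015.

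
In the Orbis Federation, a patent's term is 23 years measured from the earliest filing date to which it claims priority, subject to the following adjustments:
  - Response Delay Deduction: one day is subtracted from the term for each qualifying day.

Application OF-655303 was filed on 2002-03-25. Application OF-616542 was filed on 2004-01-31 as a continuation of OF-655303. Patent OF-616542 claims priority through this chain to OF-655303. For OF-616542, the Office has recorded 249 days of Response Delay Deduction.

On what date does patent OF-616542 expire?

Earliest priority filing: 25 March 2002.
Base term: 25 March 2002 + 23 years → 25 March 2025.
Response Delay Deduction: −249 days → 19 July 2024.

2024-07-19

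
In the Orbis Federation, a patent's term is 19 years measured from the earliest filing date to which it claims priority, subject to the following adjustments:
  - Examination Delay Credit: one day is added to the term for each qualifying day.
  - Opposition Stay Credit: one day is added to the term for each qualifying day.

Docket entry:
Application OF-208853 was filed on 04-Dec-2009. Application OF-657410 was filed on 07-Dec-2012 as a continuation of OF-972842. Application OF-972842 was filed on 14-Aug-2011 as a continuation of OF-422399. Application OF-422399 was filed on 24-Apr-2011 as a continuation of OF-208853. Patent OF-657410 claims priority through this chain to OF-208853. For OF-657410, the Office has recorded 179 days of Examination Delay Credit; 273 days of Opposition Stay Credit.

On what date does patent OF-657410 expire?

Earliest priority filing: 4 December 2009.
Base term: 4 December 2009 + 19 years → 4 December 2028.
Examination Delay Credit: +179 days → 1 June 2029.
Opposition Stay Credit: +273 days → 1 March 2030.

2030-03-01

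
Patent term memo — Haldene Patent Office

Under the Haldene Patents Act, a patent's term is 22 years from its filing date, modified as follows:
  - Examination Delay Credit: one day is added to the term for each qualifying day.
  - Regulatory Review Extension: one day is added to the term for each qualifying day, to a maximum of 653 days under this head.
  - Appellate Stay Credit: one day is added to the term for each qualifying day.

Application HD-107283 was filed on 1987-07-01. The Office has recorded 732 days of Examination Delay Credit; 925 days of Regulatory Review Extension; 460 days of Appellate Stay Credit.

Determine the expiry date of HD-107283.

Base term: filing date + 22 years → 1 July 2009.
Examination Delay Credit: +732 days → 3 July 2011.
Regulatory Review Extension: 925 days claimed exceeds the 653-day cap, so +653 days → 16 April 2013.
Appellate Stay Credit: +460 days → 20 July 2014.

July 20, 2014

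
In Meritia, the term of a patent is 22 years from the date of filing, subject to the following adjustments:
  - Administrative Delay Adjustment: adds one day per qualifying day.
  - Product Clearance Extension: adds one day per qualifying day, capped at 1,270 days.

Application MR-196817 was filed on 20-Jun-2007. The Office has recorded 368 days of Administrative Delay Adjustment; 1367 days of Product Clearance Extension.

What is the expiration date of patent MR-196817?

December 14, 2033

Base term: filing date + 22 years → 20 June 2029.
Administrative Delay Adjustment: +368 days → 23 June 2030.
Product Clearance Extension: 1367 days claimed exceeds the 1270-day cap, so +1270 days → 14 December 2033.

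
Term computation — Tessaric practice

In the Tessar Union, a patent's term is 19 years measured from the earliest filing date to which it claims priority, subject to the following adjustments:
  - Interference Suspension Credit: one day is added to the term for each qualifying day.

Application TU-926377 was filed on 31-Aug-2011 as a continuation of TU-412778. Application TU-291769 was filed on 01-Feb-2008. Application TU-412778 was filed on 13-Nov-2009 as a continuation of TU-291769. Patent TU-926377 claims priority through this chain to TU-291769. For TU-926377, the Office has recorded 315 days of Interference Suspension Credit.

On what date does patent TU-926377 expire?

Earliest priority filing: 1 February 2008.
Base term: 1 February 2008 + 19 years → 1 February 2027.
Interference Suspension Credit: +315 days → 13 December 2027.

December 13, 2027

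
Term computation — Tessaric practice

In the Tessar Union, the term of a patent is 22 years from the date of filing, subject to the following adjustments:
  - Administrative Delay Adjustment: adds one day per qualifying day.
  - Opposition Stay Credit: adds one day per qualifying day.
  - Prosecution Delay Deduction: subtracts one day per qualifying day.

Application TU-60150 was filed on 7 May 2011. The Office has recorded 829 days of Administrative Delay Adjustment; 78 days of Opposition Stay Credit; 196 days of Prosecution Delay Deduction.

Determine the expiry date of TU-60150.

Base term: filing date + 22 years → 7 May 2033.
Administrative Delay Adjustment: +829 days → 14 August 2035.
Opposition Stay Credit: +78 days → 31 October 2035.
Prosecution Delay Deduction: −196 days → 18 April 2035.

April 18, 2035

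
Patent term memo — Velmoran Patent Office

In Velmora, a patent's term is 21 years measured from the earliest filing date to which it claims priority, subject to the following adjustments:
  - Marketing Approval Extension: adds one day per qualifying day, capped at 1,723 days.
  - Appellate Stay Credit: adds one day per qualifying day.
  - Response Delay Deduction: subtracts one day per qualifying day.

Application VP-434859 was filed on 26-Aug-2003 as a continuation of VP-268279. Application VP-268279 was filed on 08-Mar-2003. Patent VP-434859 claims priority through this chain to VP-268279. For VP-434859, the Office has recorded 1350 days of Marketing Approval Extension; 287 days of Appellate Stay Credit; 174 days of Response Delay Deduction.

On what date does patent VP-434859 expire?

2028-03-10

Earliest priority filing: 8 March 2003.
Base term: 8 March 2003 + 21 years → 8 March 2024.
Marketing Approval Extension: 1350 days (within the 1723-day cap) → +1350 days → 18 November 2027.
Appellate Stay Credit: +287 days → 31 August 2028.
Response Delay Deduction: −174 days → 10 March 2028.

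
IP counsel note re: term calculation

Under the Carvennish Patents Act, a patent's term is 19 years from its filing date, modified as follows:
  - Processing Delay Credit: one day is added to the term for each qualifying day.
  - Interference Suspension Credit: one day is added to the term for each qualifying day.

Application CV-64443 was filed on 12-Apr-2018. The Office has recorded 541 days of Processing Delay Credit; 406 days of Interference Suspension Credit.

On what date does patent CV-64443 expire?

2039-11-15

Base term: filing date + 19 years → 12 April 2037.
Processing Delay Credit: +541 days → 5 October 2038.
Interference Suspension Credit: +406 days → 15 November 2039.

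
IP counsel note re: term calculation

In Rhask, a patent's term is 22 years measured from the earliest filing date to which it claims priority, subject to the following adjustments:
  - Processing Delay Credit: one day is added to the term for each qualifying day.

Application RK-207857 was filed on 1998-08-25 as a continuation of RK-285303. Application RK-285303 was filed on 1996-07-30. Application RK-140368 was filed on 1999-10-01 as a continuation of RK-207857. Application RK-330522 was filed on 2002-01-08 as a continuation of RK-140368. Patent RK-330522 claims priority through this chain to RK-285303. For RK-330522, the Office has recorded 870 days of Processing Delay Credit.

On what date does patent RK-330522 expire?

2020-12-16

Earliest priority filing: 30 July 1996.
Base term: 30 July 1996 + 22 years → 30 July 2018.
Processing Delay Credit: +870 days → 16 December 2020.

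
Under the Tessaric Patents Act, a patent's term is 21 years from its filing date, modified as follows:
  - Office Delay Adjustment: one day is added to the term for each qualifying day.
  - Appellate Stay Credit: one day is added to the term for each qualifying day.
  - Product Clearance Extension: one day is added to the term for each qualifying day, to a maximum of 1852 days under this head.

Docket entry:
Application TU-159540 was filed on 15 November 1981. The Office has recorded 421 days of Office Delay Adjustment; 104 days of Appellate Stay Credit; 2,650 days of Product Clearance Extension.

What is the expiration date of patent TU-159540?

Base term: filing date + 21 years → 15 November 2002.
Office Delay Adjustment: +421 days → 10 January 2004.
Appellate Stay Credit: +104 days → 23 April 2004.
Product Clearance Extension: 2650 days claimed exceeds the 1852-day cap, so +1852 days → 19 May 2009.

May 19, 2009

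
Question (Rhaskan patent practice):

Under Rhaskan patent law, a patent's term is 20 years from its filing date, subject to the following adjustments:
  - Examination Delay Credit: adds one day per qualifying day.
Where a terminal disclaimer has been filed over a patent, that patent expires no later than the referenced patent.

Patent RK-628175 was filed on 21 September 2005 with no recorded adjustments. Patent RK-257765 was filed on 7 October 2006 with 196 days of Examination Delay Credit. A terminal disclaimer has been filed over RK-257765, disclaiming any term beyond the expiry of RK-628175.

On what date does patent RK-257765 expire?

Natural term of RK-257765:
  Base: filing + 20 years → 7 October 2026.
  Examination Delay Credit: +196 days → 21 April 2027.
Expiry of referenced patent RK-628175:
  Base: filing + 20 years → 21 September 2025.
Terminal disclaimer: RK-257765 expires on the earlier of 21 April 2027 and 21 September 2025.

September 21, 2025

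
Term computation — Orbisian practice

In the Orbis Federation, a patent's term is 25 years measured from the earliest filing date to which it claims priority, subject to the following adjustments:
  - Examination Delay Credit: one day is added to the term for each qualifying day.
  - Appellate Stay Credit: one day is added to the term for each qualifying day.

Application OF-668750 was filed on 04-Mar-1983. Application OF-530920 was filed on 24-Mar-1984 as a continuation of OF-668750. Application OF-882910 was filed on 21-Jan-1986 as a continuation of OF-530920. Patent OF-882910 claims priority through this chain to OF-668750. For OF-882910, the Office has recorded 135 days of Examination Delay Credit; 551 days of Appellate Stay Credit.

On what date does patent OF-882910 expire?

Earliest priority filing: 4 March 1983.
Base term: 4 March 1983 + 25 years → 4 March 2008.
Examination Delay Credit: +135 days → 17 July 2008.
Appellate Stay Credit: +551 days → 19 January 2010.

January 19, 2010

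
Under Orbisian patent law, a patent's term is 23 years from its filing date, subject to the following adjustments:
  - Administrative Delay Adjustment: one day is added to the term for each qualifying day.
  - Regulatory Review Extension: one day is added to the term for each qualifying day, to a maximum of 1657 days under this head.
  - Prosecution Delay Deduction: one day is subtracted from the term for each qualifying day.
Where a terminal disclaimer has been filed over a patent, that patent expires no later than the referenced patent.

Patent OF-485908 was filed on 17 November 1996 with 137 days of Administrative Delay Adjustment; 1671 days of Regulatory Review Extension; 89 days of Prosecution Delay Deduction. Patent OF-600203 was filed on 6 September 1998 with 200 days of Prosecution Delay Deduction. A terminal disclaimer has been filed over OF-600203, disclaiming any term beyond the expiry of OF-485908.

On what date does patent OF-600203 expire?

Natural term of OF-600203:
  Base: filing + 23 years → 6 September 2021.
  Prosecution Delay Deduction: −200 days → 18 February 2021.
Expiry of referenced patent OF-485908:
  Base: filing + 23 years → 17 November 2019.
  Administrative Delay Adjustment: +137 days → 2 April 2020.
  Regulatory Review Extension: 1671 days claimed exceeds the 1657-day cap, so +1657 days → 15 October 2024.
  Prosecution Delay Deduction: −89 days → 18 July 2024.
Terminal disclaimer: OF-600203 expires on the earlier of 18 February 2021 and 18 July 2024.

February 18, 2021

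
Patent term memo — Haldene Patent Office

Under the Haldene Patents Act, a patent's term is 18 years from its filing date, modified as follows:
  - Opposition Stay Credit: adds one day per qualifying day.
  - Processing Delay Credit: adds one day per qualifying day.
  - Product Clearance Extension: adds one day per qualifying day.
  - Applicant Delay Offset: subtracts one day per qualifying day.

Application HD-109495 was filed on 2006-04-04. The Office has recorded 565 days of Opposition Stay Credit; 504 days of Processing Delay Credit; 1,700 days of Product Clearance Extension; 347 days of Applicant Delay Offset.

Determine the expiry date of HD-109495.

2030-11-21

Base term: filing date + 18 years → 4 April 2024.
Opposition Stay Credit: +565 days → 21 October 2025.
Processing Delay Credit: +504 days → 9 March 2027.
Product Clearance Extension: +1700 days → 3 November 2031.
Applicant Delay Offset: −347 days → 21 November 2030.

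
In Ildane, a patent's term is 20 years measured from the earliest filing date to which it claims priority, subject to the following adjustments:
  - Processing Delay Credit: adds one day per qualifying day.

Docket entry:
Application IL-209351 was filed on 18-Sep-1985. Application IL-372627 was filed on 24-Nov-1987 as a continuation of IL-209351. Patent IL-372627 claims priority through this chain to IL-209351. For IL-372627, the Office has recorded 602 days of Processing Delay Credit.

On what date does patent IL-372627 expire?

Earliest priority filing: 18 September 1985.
Base term: 18 September 1985 + 20 years → 18 September 2005.
Processing Delay Credit: +602 days → 13 May 2007.

May 13, 2007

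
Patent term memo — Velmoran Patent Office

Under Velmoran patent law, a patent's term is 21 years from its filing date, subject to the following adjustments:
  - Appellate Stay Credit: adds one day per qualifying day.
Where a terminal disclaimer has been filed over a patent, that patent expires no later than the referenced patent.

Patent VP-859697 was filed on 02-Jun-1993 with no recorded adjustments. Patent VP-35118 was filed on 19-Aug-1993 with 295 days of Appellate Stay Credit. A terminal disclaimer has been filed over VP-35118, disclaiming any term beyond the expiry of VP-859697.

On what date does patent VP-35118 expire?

June 2, 2014

Natural term of VP-35118:
  Base: filing + 21 years → 19 August 2014.
  Appellate Stay Credit: +295 days → 10 June 2015.
Expiry of referenced patent VP-859697:
  Base: filing + 21 years → 2 June 2014.
Terminal disclaimer: VP-35118 expires on the earlier of 10 June 2015 and 2 June 2014.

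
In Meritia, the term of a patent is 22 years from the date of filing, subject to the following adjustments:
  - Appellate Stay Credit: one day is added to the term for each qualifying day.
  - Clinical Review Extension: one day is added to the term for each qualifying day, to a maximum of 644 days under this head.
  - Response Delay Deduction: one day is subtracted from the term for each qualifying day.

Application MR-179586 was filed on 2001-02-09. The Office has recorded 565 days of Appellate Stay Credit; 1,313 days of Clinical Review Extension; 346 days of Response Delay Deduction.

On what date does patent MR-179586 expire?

Base term: filing date + 22 years → 9 February 2023.
Appellate Stay Credit: +565 days → 27 August 2024.
Clinical Review Extension: 1313 days claimed exceeds the 644-day cap, so +644 days → 2 June 2026.
Response Delay Deduction: −346 days → 21 June 2025.

2025-06-21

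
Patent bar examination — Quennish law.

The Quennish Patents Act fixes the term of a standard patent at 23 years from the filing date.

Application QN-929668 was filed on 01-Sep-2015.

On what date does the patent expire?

Filing date + 23 years → 1 September 2038.

September 1, 2038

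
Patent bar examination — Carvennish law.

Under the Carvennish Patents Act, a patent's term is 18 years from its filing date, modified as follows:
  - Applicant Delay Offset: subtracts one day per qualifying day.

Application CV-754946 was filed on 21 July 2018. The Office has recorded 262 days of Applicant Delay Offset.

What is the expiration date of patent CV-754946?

2035-11-02

Base term: filing date + 18 years → 21 July 2036.
Applicant Delay Offset: −262 days → 2 November 2035.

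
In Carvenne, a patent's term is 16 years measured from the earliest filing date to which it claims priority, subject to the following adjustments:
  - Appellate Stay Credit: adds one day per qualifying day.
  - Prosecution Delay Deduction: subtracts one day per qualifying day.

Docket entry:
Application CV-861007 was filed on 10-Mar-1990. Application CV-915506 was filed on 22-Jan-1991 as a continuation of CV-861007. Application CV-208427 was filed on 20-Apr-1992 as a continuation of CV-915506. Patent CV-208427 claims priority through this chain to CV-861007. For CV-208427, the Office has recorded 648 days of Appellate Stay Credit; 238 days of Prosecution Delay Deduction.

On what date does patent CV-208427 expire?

Earliest priority filing: 10 March 1990.
Base term: 10 March 1990 + 16 years → 10 March 2006.
Appellate Stay Credit: +648 days → 18 December 2007.
Prosecution Delay Deduction: −238 days → 24 April 2007.

2007-04-24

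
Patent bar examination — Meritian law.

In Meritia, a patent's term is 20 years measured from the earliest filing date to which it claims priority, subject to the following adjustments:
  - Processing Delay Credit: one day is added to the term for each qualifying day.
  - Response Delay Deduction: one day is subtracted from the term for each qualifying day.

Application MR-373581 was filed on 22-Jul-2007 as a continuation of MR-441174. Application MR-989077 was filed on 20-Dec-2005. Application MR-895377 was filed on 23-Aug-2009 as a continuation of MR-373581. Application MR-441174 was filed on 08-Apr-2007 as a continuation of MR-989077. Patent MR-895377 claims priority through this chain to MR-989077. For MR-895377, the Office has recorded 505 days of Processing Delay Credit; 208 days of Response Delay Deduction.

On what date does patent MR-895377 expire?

Earliest priority filing: 20 December 2005.
Base term: 20 December 2005 + 20 years → 20 December 2025.
Processing Delay Credit: +505 days → 9 May 2027.
Response Delay Deduction: −208 days → 13 October 2026.

2026-10-13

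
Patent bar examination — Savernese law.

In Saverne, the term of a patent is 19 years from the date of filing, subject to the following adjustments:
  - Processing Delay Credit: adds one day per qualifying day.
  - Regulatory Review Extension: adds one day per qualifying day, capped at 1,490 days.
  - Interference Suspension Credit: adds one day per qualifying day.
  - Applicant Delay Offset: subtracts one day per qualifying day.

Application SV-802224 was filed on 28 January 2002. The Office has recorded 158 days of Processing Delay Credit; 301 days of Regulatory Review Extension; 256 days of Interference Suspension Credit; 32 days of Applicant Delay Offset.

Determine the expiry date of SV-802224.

Base term: filing date + 19 years → 28 January 2021.
Processing Delay Credit: +158 days → 5 July 2021.
Regulatory Review Extension: 301 days (within the 1490-day cap) → +301 days → 2 May 2022.
Interference Suspension Credit: +256 days → 13 January 2023.
Applicant Delay Offset: −32 days → 12 December 2022.

2022-12-12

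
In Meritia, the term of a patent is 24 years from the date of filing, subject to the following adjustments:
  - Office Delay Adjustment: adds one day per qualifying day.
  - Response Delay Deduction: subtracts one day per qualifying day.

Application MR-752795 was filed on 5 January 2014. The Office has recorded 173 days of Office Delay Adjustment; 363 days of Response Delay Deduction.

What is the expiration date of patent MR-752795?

Base term: filing date + 24 years → 5 January 2038.
Office Delay Adjustment: +173 days → 27 June 2038.
Response Delay Deduction: −363 days → 29 June 2037.

2037-06-29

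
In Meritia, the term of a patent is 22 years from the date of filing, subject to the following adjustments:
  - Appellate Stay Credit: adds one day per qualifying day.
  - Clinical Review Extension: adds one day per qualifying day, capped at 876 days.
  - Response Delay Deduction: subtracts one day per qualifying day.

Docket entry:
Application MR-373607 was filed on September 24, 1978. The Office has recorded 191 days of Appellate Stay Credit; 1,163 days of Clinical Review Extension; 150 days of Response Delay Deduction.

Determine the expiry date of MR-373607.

2003-03-30

Base term: filing date + 22 years → 24 September 2000.
Appellate Stay Credit: +191 days → 3 April 2001.
Clinical Review Extension: 1163 days claimed exceeds the 876-day cap, so +876 days → 27 August 2003.
Response Delay Deduction: −150 days → 30 March 2003.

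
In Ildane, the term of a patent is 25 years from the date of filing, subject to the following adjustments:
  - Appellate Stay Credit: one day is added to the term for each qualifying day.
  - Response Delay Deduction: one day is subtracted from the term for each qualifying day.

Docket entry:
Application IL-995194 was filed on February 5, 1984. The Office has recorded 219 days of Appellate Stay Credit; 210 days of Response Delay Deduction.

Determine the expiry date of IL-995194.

Base term: filing date + 25 years → 5 February 2009.
Appellate Stay Credit: +219 days → 12 September 2009.
Response Delay Deduction: −210 days → 14 February 2009.

February 14, 2009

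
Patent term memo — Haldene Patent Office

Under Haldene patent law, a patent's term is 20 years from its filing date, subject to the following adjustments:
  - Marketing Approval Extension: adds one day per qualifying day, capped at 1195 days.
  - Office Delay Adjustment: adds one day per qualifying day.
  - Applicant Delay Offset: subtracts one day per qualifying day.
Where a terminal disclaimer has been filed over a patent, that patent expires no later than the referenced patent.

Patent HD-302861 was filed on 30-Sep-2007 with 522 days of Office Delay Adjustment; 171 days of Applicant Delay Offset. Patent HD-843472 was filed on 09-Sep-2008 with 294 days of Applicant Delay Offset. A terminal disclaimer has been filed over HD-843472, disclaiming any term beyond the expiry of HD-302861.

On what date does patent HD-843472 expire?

November 20, 2027

Natural term of HD-843472:
  Base: filing + 20 years → 9 September 2028.
  Applicant Delay Offset: −294 days → 20 November 2027.
Expiry of referenced patent HD-302861:
  Base: filing + 20 years → 30 September 2027.
  Office Delay Adjustment: +522 days → 5 March 2029.
  Applicant Delay Offset: −171 days → 15 September 2028.
Terminal disclaimer: HD-843472 expires on the earlier of 20 November 2027 and 15 September 2028.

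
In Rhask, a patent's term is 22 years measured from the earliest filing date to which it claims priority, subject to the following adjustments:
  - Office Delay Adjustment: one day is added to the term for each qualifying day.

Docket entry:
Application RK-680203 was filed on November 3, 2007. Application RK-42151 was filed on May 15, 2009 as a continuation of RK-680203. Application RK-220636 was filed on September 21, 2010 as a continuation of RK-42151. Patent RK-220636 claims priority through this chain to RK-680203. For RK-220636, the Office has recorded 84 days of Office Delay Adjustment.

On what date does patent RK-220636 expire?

January 26, 2030

Earliest priority filing: 3 November 2007.
Base term: 3 November 2007 + 22 years → 3 November 2029.
Office Delay Adjustment: +84 days → 26 January 2030.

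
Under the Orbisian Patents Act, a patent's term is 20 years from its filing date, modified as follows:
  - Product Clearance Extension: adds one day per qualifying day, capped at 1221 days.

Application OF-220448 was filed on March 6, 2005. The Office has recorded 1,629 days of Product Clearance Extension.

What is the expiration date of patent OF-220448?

Base term: filing date + 20 years → 6 March 2025.
Product Clearance Extension: 1629 days claimed exceeds the 1221-day cap, so +1221 days → 9 July 2028.

2028-07-09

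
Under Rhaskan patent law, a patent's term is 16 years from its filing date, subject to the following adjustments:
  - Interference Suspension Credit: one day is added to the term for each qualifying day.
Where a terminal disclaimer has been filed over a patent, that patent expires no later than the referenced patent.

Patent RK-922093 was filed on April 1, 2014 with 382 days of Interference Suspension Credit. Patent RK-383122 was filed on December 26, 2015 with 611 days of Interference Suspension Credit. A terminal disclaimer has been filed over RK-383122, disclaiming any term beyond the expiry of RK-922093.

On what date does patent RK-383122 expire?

Natural term of RK-383122:
  Base: filing + 16 years → 26 December 2031.
  Interference Suspension Credit: +611 days → 28 August 2033.
Expiry of referenced patent RK-922093:
  Base: filing + 16 years → 1 April 2030.
  Interference Suspension Credit: +382 days → 18 April 2031.
Terminal disclaimer: RK-383122 expires on the earlier of 28 August 2033 and 18 April 2031.

April 18, 2031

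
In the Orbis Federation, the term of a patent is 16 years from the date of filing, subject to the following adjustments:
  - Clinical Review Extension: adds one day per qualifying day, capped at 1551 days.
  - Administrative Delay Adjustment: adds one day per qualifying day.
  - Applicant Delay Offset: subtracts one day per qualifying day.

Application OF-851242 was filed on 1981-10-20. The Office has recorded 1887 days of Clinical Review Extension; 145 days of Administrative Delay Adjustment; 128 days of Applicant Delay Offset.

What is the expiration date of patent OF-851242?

2002-02-04

Base term: filing date + 16 years → 20 October 1997.
Clinical Review Extension: 1887 days claimed exceeds the 1551-day cap, so +1551 days → 18 January 2002.
Administrative Delay Adjustment: +145 days → 12 June 2002.
Applicant Delay Offset: −128 days → 4 February 2002.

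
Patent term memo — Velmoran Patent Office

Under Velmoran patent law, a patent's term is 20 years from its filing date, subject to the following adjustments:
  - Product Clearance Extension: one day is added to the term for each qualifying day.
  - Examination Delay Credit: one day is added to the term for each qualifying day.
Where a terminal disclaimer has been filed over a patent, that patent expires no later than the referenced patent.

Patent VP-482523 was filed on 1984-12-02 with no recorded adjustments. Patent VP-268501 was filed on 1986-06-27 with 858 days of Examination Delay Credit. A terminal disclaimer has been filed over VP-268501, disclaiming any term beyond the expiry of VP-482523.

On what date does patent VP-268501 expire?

December 2, 2004

Natural term of VP-268501:
  Base: filing + 20 years → 27 June 2006.
  Examination Delay Credit: +858 days → 1 November 2008.
Expiry of referenced patent VP-482523:
  Base: filing + 20 years → 2 December 2004.
Terminal disclaimer: VP-268501 expires on the earlier of 1 November 2008 and 2 December 2004.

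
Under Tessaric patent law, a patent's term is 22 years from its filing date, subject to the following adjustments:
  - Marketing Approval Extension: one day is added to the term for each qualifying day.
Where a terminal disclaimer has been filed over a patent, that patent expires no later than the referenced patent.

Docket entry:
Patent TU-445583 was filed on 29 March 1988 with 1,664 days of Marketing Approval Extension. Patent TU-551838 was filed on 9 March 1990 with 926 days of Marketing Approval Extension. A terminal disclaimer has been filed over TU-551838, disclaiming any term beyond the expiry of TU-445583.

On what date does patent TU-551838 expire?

September 21, 2014

Natural term of TU-551838:
  Base: filing + 22 years → 9 March 2012.
  Marketing Approval Extension: +926 days → 21 September 2014.
Expiry of referenced patent TU-445583:
  Base: filing + 22 years → 29 March 2010.
  Marketing Approval Extension: +1664 days → 18 October 2014.
Terminal disclaimer: TU-551838 expires on the earlier of 21 September 2014 and 18 October 2014.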